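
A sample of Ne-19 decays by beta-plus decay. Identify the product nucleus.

Beta-plus decay: mass number changes by +0, atomic number by -1.
A: 19 = 19; Z: 10 − 1 = 9.
Z = 9 is fluorine, so the daughter is F-19.

F-19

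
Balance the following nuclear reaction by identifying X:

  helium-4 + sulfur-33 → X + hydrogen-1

Cl-36

Conserve mass number: 4 + 33 = A + 1, so A = 36.
Conserve atomic number: 2 + 16 = Z + 1, so Z = 17.
Z = 17 is chlorine, so the species is chlorine-36.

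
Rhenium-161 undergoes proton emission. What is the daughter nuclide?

W-160

Proton emission: mass number changes by -1, atomic number by -1.
A: 161 − 1 = 160; Z: 75 − 1 = 74.
Z = 74 is tungsten, so the daughter is tungsten-160.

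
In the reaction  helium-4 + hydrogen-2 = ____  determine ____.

Conserve mass number: 4 + 2 = A, so A = 6.
Conserve atomic number: 2 + 1 = Z, so Z = 3.
Z = 3 is lithium, so the species is lithium-6.

Li-6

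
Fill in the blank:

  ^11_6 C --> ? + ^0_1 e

Conserve mass number: 11 = A + 0, so A = 11.
Conserve atomic number: 6 = Z + 1, so Z = 5.
Z = 5 is boron, so the species is ^11_5 B.

B-11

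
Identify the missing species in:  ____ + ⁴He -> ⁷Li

triton

Conserve mass number: A + 4 = 7, so A = 3.
Conserve atomic number: Z + 2 = 3, so Z = 1.
A = 3 and Z = 1 is ³H — a triton.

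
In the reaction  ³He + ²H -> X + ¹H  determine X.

He-4

Conserve mass number: 3 + 2 = A + 1, so A = 4.
Conserve atomic number: 2 + 1 = Z + 1, so Z = 2.
A = 4 and Z = 2 is ⁴He — an alpha particle.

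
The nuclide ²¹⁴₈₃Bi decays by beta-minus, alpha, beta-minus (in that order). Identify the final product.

Start: (A, Z) = (214, 83).
After β⁻: (214, 84).
After α: (210, 82).
After β⁻: (210, 83).
Z = 83 is bismuth.

Bi-210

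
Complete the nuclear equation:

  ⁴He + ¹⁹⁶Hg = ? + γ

Pb-200

Conserve mass number: 4 + 196 = A + 0, so A = 200.
Conserve atomic number: 2 + 80 = Z + 0, so Z = 82.
Z = 82 is lead, so the species is ²⁰⁰Pb.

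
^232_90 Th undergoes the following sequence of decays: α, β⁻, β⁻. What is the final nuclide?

Start: (A, Z) = (232, 90).
After α: (228, 88).
After β⁻: (228, 89).
After β⁻: (228, 90).
Z = 90 is thorium.

Th-228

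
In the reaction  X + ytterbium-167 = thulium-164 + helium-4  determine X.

Conserve mass number: A + 167 = 164 + 4, so A = 1.
Conserve atomic number: Z + 70 = 69 + 2, so Z = 1.
A = 1 and Z = 1 is hydrogen-1 — a proton.

proton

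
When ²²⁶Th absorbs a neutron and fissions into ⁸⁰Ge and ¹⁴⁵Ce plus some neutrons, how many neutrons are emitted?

2

Conserve mass number: 227 = 80 + 145 + k, so k = 227 − 225 = 2.
Check atomic number: 90 = 32 + 58 + 0 = 90. ✓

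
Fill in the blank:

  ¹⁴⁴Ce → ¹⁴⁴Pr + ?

beta-minus particle

Conserve mass number: 144 = 144 + A, so A = 0.
Conserve atomic number: 58 = 59 + Z, so Z = -1.
A = 0 and Z = -1 is e⁻ — a beta-minus particle.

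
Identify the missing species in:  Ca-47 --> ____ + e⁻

Conserve mass number: 47 = A + 0, so A = 47.
Conserve atomic number: 20 = Z − 1, so Z = 21.
Z = 21 is scandium, so the species is Sc-47.

Sc-47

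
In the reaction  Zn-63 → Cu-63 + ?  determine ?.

Conserve mass number: 63 = 63 + A, so A = 0.
Conserve atomic number: 30 = 29 + Z, so Z = 1.
A = 0 and Z = 1 is e⁺ — a positron.

positron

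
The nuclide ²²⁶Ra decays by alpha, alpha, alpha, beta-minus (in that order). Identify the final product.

Start: (A, Z) = (226, 88).
After α: (222, 86).
After α: (218, 84).
After α: (214, 82).
After β⁻: (214, 83).
Z = 83 is bismuth.

Bi-214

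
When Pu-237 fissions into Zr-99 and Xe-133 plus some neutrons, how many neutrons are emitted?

Conserve mass number: 237 = 99 + 133 + k, so k = 237 − 232 = 5.
Check atomic number: 94 = 40 + 54 + 0 = 94. ✓

5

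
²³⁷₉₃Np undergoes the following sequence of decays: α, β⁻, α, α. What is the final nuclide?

Start: (A, Z) = (237, 93).
After α: (233, 91).
After β⁻: (233, 92).
After α: (229, 90).
After α: (225, 88).
Z = 88 is radium.

Ra-225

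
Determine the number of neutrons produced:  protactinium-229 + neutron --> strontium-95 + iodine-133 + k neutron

Conserve mass number: 230 = 95 + 133 + k, so k = 230 − 228 = 2.
Check atomic number: 91 = 38 + 53 + 0 = 91. ✓

2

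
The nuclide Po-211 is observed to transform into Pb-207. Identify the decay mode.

alpha decay

ΔA = 207 − 211 = -4; ΔZ = 82 − 84 = -2.
A drops by 4 and Z drops by 2 — the signature of alpha emission.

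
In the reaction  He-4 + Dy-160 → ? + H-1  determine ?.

Ho-163

Conserve mass number: 4 + 160 = A + 1, so A = 163.
Conserve atomic number: 2 + 66 = Z + 1, so Z = 67.
Z = 67 is holmium, so the species is Ho-163.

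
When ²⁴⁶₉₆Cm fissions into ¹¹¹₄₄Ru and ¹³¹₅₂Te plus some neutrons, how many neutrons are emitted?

Conserve mass number: 246 = 111 + 131 + k, so k = 246 − 242 = 4.
Check atomic number: 96 = 44 + 52 + 0 = 96. ✓

4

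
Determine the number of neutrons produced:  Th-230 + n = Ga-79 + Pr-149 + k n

Conserve mass number: 231 = 79 + 149 + k, so k = 231 − 228 = 3.
Check atomic number: 90 = 31 + 59 + 0 = 90. ✓

3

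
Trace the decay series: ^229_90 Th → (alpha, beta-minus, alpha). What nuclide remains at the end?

Fr-221

Start: (A, Z) = (229, 90).
After α: (225, 88).
After β⁻: (225, 89).
After α: (221, 87).
Z = 87 is francium.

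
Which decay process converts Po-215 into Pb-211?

ΔA = 211 − 215 = -4; ΔZ = 82 − 84 = -2.
A drops by 4 and Z drops by 2 — the signature of alpha emission.

alpha decay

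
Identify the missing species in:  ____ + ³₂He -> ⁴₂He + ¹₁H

deuteron

Conserve mass number: A + 3 = 4 + 1, so A = 2.
Conserve atomic number: Z + 2 = 2 + 1, so Z = 1.
A = 2 and Z = 1 is ²₁H — a deuteron.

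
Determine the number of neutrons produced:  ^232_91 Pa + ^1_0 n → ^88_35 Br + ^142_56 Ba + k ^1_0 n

Conserve mass number: 233 = 88 + 142 + k, so k = 233 − 230 = 3.
Check atomic number: 91 = 35 + 56 + 0 = 91. ✓

3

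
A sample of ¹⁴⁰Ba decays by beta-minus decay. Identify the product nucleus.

Beta-minus decay: mass number changes by +0, atomic number by +1.
A: 140 = 140; Z: 56 + 1 = 57.
Z = 57 is lanthanum, so the daughter is ¹⁴⁰La.

La-140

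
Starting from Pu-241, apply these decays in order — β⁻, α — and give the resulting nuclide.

Start: (A, Z) = (241, 94).
After β⁻: (241, 95).
After α: (237, 93).
Z = 93 is neptunium.

Np-237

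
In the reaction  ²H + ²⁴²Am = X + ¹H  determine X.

Conserve mass number: 2 + 242 = A + 1, so A = 243.
Conserve atomic number: 1 + 95 = Z + 1, so Z = 95.
Z = 95 is americium, so the species is ²⁴³Am.

Am-243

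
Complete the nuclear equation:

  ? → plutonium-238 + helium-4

Conserve mass number: A = 238 + 4, so A = 242.
Conserve atomic number: Z = 94 + 2, so Z = 96.
Z = 96 is curium, so the species is curium-242.

Cm-242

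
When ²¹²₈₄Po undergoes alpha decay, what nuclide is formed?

Alpha decay: mass number changes by -4, atomic number by -2.
A: 212 − 4 = 208; Z: 84 − 2 = 82.
Z = 82 is lead, so the daughter is ²⁰⁸₈₂Pb.

Pb-208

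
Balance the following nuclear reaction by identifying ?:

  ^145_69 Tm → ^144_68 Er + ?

proton

Conserve mass number: 145 = 144 + A, so A = 1.
Conserve atomic number: 69 = 68 + Z, so Z = 1.
A = 1 and Z = 1 is ^1_1 H — a proton.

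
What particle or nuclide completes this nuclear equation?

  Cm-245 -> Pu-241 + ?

alpha particle

Conserve mass number: 245 = 241 + A, so A = 4.
Conserve atomic number: 96 = 94 + Z, so Z = 2.
A = 4 and Z = 2 is He-4 — an alpha particle.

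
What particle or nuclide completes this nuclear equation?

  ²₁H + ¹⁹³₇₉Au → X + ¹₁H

Conserve mass number: 2 + 193 = A + 1, so A = 194.
Conserve atomic number: 1 + 79 = Z + 1, so Z = 79.
Z = 79 is gold, so the species is ¹⁹⁴₇₉Au.

Au-194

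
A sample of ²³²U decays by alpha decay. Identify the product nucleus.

Th-228

Alpha decay: mass number changes by -4, atomic number by -2.
A: 232 − 4 = 228; Z: 92 − 2 = 90.
Z = 90 is thorium, so the daughter is ²²⁸Th.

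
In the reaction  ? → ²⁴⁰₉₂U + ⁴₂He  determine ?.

Conserve mass number: A = 240 + 4, so A = 244.
Conserve atomic number: Z = 92 + 2, so Z = 94.
Z = 94 is plutonium, so the species is ²⁴⁴₉₄Pu.

Pu-244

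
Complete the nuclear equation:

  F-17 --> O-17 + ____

Conserve mass number: 17 = 17 + A, so A = 0.
Conserve atomic number: 9 = 8 + Z, so Z = 1.
A = 0 and Z = 1 is e⁺ — a positron.

positron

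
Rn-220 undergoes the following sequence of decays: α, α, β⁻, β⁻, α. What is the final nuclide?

Pb-208

Start: (A, Z) = (220, 86).
After α: (216, 84).
After α: (212, 82).
After β⁻: (212, 83).
After β⁻: (212, 84).
After α: (208, 82).
Z = 82 is lead.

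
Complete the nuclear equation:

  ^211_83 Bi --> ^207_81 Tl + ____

alpha particle

Conserve mass number: 211 = 207 + A, so A = 4.
Conserve atomic number: 83 = 81 + Z, so Z = 2.
A = 4 and Z = 2 is ^4_2 He — an alpha particle.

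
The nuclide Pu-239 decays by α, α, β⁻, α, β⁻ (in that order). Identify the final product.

Start: (A, Z) = (239, 94).
After α: (235, 92).
After α: (231, 90).
After β⁻: (231, 91).
After α: (227, 89).
After β⁻: (227, 90).
Z = 90 is thorium.

Th-227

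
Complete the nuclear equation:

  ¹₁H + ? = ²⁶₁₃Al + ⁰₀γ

Mg-25

Conserve mass number: 1 + A = 26 + 0, so A = 25.
Conserve atomic number: 1 + Z = 13 + 0, so Z = 12.
Z = 12 is magnesium, so the species is ²⁵₁₂Mg.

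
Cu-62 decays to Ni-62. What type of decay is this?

beta-plus decay or electron capture

ΔA = 62 − 62 = 0; ΔZ = 28 − 29 = -1.
A is unchanged and Z drops by 1 — a proton has become a neutron (β⁺ emission or electron capture).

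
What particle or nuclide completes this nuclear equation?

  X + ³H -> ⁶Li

Conserve mass number: A + 3 = 6, so A = 3.
Conserve atomic number: Z + 1 = 3, so Z = 2.
Z = 2 is helium, so the species is ³He.

He-3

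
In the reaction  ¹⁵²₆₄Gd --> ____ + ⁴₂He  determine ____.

Sm-148

Conserve mass number: 152 = A + 4, so A = 148.
Conserve atomic number: 64 = Z + 2, so Z = 62.
Z = 62 is samarium, so the species is ¹⁴⁸₆₂Sm.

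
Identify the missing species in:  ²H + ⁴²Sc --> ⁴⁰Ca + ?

Conserve mass number: 2 + 42 = 40 + A, so A = 4.
Conserve atomic number: 1 + 21 = 20 + Z, so Z = 2.
A = 4 and Z = 2 is ⁴He — an alpha particle.

alpha particle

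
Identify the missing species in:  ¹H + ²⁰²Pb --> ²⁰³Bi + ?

gamma ray

Conserve mass number: 1 + 202 = 203 + A, so A = 0.
Conserve atomic number: 1 + 82 = 83 + Z, so Z = 0.
A = 0 and Z = 0 is γ — a gamma ray.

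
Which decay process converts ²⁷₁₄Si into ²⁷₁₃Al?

ΔA = 27 − 27 = 0; ΔZ = 13 − 14 = -1.
A is unchanged and Z drops by 1 — a proton has become a neutron (β⁺ emission or electron capture).

beta-plus decay or electron capture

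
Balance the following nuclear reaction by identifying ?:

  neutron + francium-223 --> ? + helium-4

At-220

Conserve mass number: 1 + 223 = A + 4, so A = 220.
Conserve atomic number: 0 + 87 = Z + 2, so Z = 85.
Z = 85 is astatine, so the species is astatine-220.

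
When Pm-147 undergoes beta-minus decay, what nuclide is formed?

Sm-147

Beta-minus decay: mass number changes by +0, atomic number by +1.
A: 147 = 147; Z: 61 + 1 = 62.
Z = 62 is samarium, so the daughter is Sm-147.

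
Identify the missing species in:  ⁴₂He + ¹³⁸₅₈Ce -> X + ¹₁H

Pr-141

Conserve mass number: 4 + 138 = A + 1, so A = 141.
Conserve atomic number: 2 + 58 = Z + 1, so Z = 59.
Z = 59 is praseodymium, so the species is ¹⁴¹₅₉Pr.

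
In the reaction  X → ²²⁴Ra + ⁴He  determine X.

Conserve mass number: A = 224 + 4, so A = 228.
Conserve atomic number: Z = 88 + 2, so Z = 90.
Z = 90 is thorium, so the species is ²²⁸Th.

Th-228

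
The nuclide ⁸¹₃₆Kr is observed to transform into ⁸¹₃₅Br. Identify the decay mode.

beta-plus decay or electron capture

ΔA = 81 − 81 = 0; ΔZ = 35 − 36 = -1.
A is unchanged and Z drops by 1 — a proton has become a neutron (β⁺ emission or electron capture).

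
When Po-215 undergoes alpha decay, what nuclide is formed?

Alpha decay: mass number changes by -4, atomic number by -2.
A: 215 − 4 = 211; Z: 84 − 2 = 82.
Z = 82 is lead, so the daughter is Pb-211.

Pb-211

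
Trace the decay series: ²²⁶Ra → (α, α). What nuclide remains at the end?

Start: (A, Z) = (226, 88).
After α: (222, 86).
After α: (218, 84).
Z = 84 is polonium.

Po-218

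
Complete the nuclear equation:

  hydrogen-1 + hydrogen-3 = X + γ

Conserve mass number: 1 + 3 = A + 0, so A = 4.
Conserve atomic number: 1 + 1 = Z + 0, so Z = 2.
A = 4 and Z = 2 is helium-4 — an alpha particle.

He-4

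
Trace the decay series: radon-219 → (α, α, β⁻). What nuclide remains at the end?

Bi-211

Start: (A, Z) = (219, 86).
After α: (215, 84).
After α: (211, 82).
After β⁻: (211, 83).
Z = 83 is bismuth.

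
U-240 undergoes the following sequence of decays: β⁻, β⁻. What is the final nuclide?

Pu-240

Start: (A, Z) = (240, 92).
After β⁻: (240, 93).
After β⁻: (240, 94).
Z = 94 is plutonium.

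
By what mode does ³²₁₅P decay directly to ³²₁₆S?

beta-minus decay

ΔA = 32 − 32 = 0; ΔZ = 16 − 15 = +1.
A is unchanged and Z rises by 1 — a neutron has become a proton (β⁻ decay).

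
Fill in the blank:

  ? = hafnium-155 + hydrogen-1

Ta-156

Conserve mass number: A = 155 + 1, so A = 156.
Conserve atomic number: Z = 72 + 1, so Z = 73.
Z = 73 is tantalum, so the species is tantalum-156.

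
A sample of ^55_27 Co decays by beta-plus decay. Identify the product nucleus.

Beta-plus decay: mass number changes by +0, atomic number by -1.
A: 55 = 55; Z: 27 − 1 = 26.
Z = 26 is iron, so the daughter is ^55_26 Fe.

Fe-55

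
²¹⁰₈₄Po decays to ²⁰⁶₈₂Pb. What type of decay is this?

alpha decay

ΔA = 206 − 210 = -4; ΔZ = 82 − 84 = -2.
A drops by 4 and Z drops by 2 — the signature of alpha emission.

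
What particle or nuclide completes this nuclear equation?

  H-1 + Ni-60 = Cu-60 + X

neutron

Conserve mass number: 1 + 60 = 60 + A, so A = 1.
Conserve atomic number: 1 + 28 = 29 + Z, so Z = 0.
A = 1 and Z = 0 is n — a neutron.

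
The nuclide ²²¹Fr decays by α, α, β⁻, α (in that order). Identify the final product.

Start: (A, Z) = (221, 87).
After α: (217, 85).
After α: (213, 83).
After β⁻: (213, 84).
After α: (209, 82).
Z = 82 is lead.

Pb-209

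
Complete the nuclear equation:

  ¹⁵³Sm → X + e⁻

Conserve mass number: 153 = A + 0, so A = 153.
Conserve atomic number: 62 = Z − 1, so Z = 63.
Z = 63 is europium, so the species is ¹⁵³Eu.

Eu-153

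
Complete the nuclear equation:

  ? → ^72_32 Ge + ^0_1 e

As-72

Conserve mass number: A = 72 + 0, so A = 72.
Conserve atomic number: Z = 32 + 1, so Z = 33.
Z = 33 is arsenic, so the species is ^72_33 As.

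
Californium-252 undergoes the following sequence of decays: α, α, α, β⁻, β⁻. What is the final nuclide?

Pu-240

Start: (A, Z) = (252, 98).
After α: (248, 96).
After α: (244, 94).
After α: (240, 92).
After β⁻: (240, 93).
After β⁻: (240, 94).
Z = 94 is plutonium.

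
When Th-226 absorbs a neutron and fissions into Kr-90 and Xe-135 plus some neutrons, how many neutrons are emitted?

Conserve mass number: 227 = 90 + 135 + k, so k = 227 − 225 = 2.
Check atomic number: 90 = 36 + 54 + 0 = 90. ✓

2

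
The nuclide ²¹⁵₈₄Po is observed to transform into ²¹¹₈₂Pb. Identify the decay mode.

alpha decay

ΔA = 211 − 215 = -4; ΔZ = 82 − 84 = -2.
A drops by 4 and Z drops by 2 — the signature of alpha emission.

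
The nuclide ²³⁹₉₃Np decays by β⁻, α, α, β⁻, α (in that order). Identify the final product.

Ac-227

Start: (A, Z) = (239, 93).
After β⁻: (239, 94).
After α: (235, 92).
After α: (231, 90).
After β⁻: (231, 91).
After α: (227, 89).
Z = 89 is actinium.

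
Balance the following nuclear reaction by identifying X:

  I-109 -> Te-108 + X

Conserve mass number: 109 = 108 + A, so A = 1.
Conserve atomic number: 53 = 52 + Z, so Z = 1.
A = 1 and Z = 1 is H-1 — a proton.

proton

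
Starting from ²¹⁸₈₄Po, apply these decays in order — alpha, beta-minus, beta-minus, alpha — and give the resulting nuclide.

Start: (A, Z) = (218, 84).
After α: (214, 82).
After β⁻: (214, 83).
After β⁻: (214, 84).
After α: (210, 82).
Z = 82 is lead.

Pb-210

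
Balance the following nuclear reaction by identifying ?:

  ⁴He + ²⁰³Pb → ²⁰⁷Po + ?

Conserve mass number: 4 + 203 = 207 + A, so A = 0.
Conserve atomic number: 2 + 82 = 84 + Z, so Z = 0.
A = 0 and Z = 0 is γ — a gamma ray.

gamma ray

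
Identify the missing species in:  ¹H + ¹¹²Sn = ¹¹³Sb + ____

gamma ray

Conserve mass number: 1 + 112 = 113 + A, so A = 0.
Conserve atomic number: 1 + 50 = 51 + Z, so Z = 0.
A = 0 and Z = 0 is γ — a gamma ray.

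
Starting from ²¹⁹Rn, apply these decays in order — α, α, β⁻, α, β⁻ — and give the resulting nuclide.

Pb-207

Start: (A, Z) = (219, 86).
After α: (215, 84).
After α: (211, 82).
After β⁻: (211, 83).
After α: (207, 81).
After β⁻: (207, 82).
Z = 82 is lead.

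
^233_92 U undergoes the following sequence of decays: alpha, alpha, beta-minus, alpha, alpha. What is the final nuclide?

Start: (A, Z) = (233, 92).
After α: (229, 90).
After α: (225, 88).
After β⁻: (225, 89).
After α: (221, 87).
After α: (217, 85).
Z = 85 is astatine.

At-217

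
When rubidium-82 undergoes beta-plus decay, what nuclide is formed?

Beta-plus decay: mass number changes by +0, atomic number by -1.
A: 82 = 82; Z: 37 − 1 = 36.
Z = 36 is krypton, so the daughter is krypton-82.

Kr-82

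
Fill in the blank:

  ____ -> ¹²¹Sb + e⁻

Conserve mass number: A = 121 + 0, so A = 121.
Conserve atomic number: Z = 51 − 1, so Z = 50.
Z = 50 is tin, so the species is ¹²¹Sn.

Sn-121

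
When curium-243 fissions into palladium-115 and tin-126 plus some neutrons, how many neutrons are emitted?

Conserve mass number: 243 = 115 + 126 + k, so k = 243 − 241 = 2.
Check atomic number: 96 = 46 + 50 + 0 = 96. ✓

2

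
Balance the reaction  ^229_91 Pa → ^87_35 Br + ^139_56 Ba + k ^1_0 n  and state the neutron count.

Conserve mass number: 229 = 87 + 139 + k, so k = 229 − 226 = 3.
Check atomic number: 91 = 35 + 56 + 0 = 91. ✓

3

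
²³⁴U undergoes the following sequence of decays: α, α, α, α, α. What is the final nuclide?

Pb-214

Start: (A, Z) = (234, 92).
After α: (230, 90).
After α: (226, 88).
After α: (222, 86).
After α: (218, 84).
After α: (214, 82).
Z = 82 is lead.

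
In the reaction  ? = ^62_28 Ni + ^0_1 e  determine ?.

Conserve mass number: A = 62 + 0, so A = 62.
Conserve atomic number: Z = 28 + 1, so Z = 29.
Z = 29 is copper, so the species is ^62_29 Cu.

Cu-62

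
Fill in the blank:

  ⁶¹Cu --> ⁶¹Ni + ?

positron

Conserve mass number: 61 = 61 + A, so A = 0.
Conserve atomic number: 29 = 28 + Z, so Z = 1.
A = 0 and Z = 1 is e⁺ — a positron.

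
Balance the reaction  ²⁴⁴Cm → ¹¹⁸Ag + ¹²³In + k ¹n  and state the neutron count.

Conserve mass number: 244 = 118 + 123 + k, so k = 244 − 241 = 3.
Check atomic number: 96 = 47 + 49 + 0 = 96. ✓

3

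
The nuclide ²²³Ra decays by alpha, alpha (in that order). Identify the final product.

Po-215

Start: (A, Z) = (223, 88).
After α: (219, 86).
After α: (215, 84).
Z = 84 is polonium.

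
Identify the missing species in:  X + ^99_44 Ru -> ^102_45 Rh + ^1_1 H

alpha particle

Conserve mass number: A + 99 = 102 + 1, so A = 4.
Conserve atomic number: Z + 44 = 45 + 1, so Z = 2.
A = 4 and Z = 2 is ^4_2 He — an alpha particle.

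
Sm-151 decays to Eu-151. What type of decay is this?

beta-minus decay

ΔA = 151 − 151 = 0; ΔZ = 63 − 62 = +1.
A is unchanged and Z rises by 1 — a neutron has become a proton (β⁻ decay).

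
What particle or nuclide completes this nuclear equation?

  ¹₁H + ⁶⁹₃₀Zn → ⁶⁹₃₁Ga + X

neutron

Conserve mass number: 1 + 69 = 69 + A, so A = 1.
Conserve atomic number: 1 + 30 = 31 + Z, so Z = 0.
A = 1 and Z = 0 is ¹₀n — a neutron.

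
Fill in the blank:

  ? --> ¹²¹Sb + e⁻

Sn-121

Conserve mass number: A = 121 + 0, so A = 121.
Conserve atomic number: Z = 51 − 1, so Z = 50.
Z = 50 is tin, so the species is ¹²¹Sn.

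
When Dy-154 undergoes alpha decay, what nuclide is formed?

Alpha decay: mass number changes by -4, atomic number by -2.
A: 154 − 4 = 150; Z: 66 − 2 = 64.
Z = 64 is gadolinium, so the daughter is Gd-150.

Gd-150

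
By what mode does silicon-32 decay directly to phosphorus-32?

ΔA = 32 − 32 = 0; ΔZ = 15 − 14 = +1.
A is unchanged and Z rises by 1 — a neutron has become a proton (β⁻ decay).

beta-minus decay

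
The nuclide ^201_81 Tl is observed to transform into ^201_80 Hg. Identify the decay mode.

beta-plus decay or electron capture

ΔA = 201 − 201 = 0; ΔZ = 80 − 81 = -1.
A is unchanged and Z drops by 1 — a proton has become a neutron (β⁺ emission or electron capture).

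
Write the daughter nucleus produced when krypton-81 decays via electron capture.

Electron capture: mass number changes by +0, atomic number by -1.
A: 81 = 81; Z: 36 − 1 = 35.
Z = 35 is bromine, so the daughter is bromine-81.

Br-81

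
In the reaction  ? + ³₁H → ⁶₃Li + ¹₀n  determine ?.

Conserve mass number: A + 3 = 6 + 1, so A = 4.
Conserve atomic number: Z + 1 = 3 + 0, so Z = 2.
A = 4 and Z = 2 is ⁴₂He — an alpha particle.

alpha particle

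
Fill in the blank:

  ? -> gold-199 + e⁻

Pt-199

Conserve mass number: A = 199 + 0, so A = 199.
Conserve atomic number: Z = 79 − 1, so Z = 78.
Z = 78 is platinum, so the species is platinum-199.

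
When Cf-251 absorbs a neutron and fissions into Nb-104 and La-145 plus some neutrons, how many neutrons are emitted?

Conserve mass number: 252 = 104 + 145 + k, so k = 252 − 249 = 3.
Check atomic number: 98 = 41 + 57 + 0 = 98. ✓

3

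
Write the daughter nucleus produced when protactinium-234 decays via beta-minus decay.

Beta-minus decay: mass number changes by +0, atomic number by +1.
A: 234 = 234; Z: 91 + 1 = 92.
Z = 92 is uranium, so the daughter is uranium-234.

U-234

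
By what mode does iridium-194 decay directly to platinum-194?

beta-minus decay

ΔA = 194 − 194 = 0; ΔZ = 78 − 77 = +1.
A is unchanged and Z rises by 1 — a neutron has become a proton (β⁻ decay).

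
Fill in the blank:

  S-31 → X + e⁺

P-31

Conserve mass number: 31 = A + 0, so A = 31.
Conserve atomic number: 16 = Z + 1, so Z = 15.
Z = 15 is phosphorus, so the species is P-31.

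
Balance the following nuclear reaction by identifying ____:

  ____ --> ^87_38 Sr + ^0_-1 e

Rb-87

Conserve mass number: A = 87 + 0, so A = 87.
Conserve atomic number: Z = 38 − 1, so Z = 37.
Z = 37 is rubidium, so the species is ^87_37 Rb.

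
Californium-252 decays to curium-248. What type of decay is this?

ΔA = 248 − 252 = -4; ΔZ = 96 − 98 = -2.
A drops by 4 and Z drops by 2 — the signature of alpha emission.

alpha decay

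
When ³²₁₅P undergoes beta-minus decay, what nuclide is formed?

Beta-minus decay: mass number changes by +0, atomic number by +1.
A: 32 = 32; Z: 15 + 1 = 16.
Z = 16 is sulfur, so the daughter is ³²₁₆S.

S-32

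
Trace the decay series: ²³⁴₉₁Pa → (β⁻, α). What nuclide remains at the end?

Start: (A, Z) = (234, 91).
After β⁻: (234, 92).
After α: (230, 90).
Z = 90 is thorium.

Th-230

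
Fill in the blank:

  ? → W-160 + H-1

Conserve mass number: A = 160 + 1, so A = 161.
Conserve atomic number: Z = 74 + 1, so Z = 75.
Z = 75 is rhenium, so the species is Re-161.

Re-161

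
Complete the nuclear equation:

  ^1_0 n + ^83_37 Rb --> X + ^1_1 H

Kr-83

Conserve mass number: 1 + 83 = A + 1, so A = 83.
Conserve atomic number: 0 + 37 = Z + 1, so Z = 36.
Z = 36 is krypton, so the species is ^83_36 Kr.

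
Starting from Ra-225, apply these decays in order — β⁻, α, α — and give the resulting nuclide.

At-217

Start: (A, Z) = (225, 88).
After β⁻: (225, 89).
After α: (221, 87).
After α: (217, 85).
Z = 85 is astatine.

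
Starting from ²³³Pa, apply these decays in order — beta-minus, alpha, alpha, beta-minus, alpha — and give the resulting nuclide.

Start: (A, Z) = (233, 91).
After β⁻: (233, 92).
After α: (229, 90).
After α: (225, 88).
After β⁻: (225, 89).
After α: (221, 87).
Z = 87 is francium.

Fr-221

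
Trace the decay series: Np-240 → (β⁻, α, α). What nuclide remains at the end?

Start: (A, Z) = (240, 93).
After β⁻: (240, 94).
After α: (236, 92).
After α: (232, 90).
Z = 90 is thorium.

Th-232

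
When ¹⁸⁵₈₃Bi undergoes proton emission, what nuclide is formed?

Proton emission: mass number changes by -1, atomic number by -1.
A: 185 − 1 = 184; Z: 83 − 1 = 82.
Z = 82 is lead, so the daughter is ¹⁸⁴₈₂Pb.

Pb-184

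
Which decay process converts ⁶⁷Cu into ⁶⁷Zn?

beta-minus decay

ΔA = 67 − 67 = 0; ΔZ = 30 − 29 = +1.
A is unchanged and Z rises by 1 — a neutron has become a proton (β⁻ decay).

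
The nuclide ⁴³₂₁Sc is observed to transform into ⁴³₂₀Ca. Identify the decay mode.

beta-plus decay or electron capture

ΔA = 43 − 43 = 0; ΔZ = 20 − 21 = -1.
A is unchanged and Z drops by 1 — a proton has become a neutron (β⁺ emission or electron capture).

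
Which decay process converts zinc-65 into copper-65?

beta-plus decay or electron capture

ΔA = 65 − 65 = 0; ΔZ = 29 − 30 = -1.
A is unchanged and Z drops by 1 — a proton has become a neutron (β⁺ emission or electron capture).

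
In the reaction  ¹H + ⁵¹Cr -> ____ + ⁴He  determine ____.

V-48

Conserve mass number: 1 + 51 = A + 4, so A = 48.
Conserve atomic number: 1 + 24 = Z + 2, so Z = 23.
Z = 23 is vanadium, so the species is ⁴⁸V.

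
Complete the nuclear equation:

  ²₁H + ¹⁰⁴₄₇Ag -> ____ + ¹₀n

Conserve mass number: 2 + 104 = A + 1, so A = 105.
Conserve atomic number: 1 + 47 = Z + 0, so Z = 48.
Z = 48 is cadmium, so the species is ¹⁰⁵₄₈Cd.

Cd-105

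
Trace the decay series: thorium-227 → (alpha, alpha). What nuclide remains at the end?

Start: (A, Z) = (227, 90).
After α: (223, 88).
After α: (219, 86).
Z = 86 is radon.

Rn-219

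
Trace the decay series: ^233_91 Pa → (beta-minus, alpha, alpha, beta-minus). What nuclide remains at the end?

Start: (A, Z) = (233, 91).
After β⁻: (233, 92).
After α: (229, 90).
After α: (225, 88).
After β⁻: (225, 89).
Z = 89 is actinium.

Ac-225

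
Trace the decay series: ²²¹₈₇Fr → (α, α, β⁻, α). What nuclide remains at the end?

Pb-209

Start: (A, Z) = (221, 87).
After α: (217, 85).
After α: (213, 83).
After β⁻: (213, 84).
After α: (209, 82).
Z = 82 is lead.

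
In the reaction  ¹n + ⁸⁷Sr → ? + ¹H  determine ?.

Conserve mass number: 1 + 87 = A + 1, so A = 87.
Conserve atomic number: 0 + 38 = Z + 1, so Z = 37.
Z = 37 is rubidium, so the species is ⁸⁷Rb.

Rb-87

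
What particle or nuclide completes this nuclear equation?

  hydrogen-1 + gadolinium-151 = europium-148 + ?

alpha particle

Conserve mass number: 1 + 151 = 148 + A, so A = 4.
Conserve atomic number: 1 + 64 = 63 + Z, so Z = 2.
A = 4 and Z = 2 is helium-4 — an alpha particle.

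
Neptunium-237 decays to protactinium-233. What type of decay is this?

alpha decay

ΔA = 233 − 237 = -4; ΔZ = 91 − 93 = -2.
A drops by 4 and Z drops by 2 — the signature of alpha emission.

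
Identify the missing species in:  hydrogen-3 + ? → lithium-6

Conserve mass number: 3 + A = 6, so A = 3.
Conserve atomic number: 1 + Z = 3, so Z = 2.
Z = 2 is helium, so the species is helium-3.

He-3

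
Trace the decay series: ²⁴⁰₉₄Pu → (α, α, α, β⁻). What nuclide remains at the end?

Start: (A, Z) = (240, 94).
After α: (236, 92).
After α: (232, 90).
After α: (228, 88).
After β⁻: (228, 89).
Z = 89 is actinium.

Ac-228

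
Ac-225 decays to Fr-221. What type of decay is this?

ΔA = 221 − 225 = -4; ΔZ = 87 − 89 = -2.
A drops by 4 and Z drops by 2 — the signature of alpha emission.

alpha decay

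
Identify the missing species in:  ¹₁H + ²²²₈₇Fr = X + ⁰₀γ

Conserve mass number: 1 + 222 = A + 0, so A = 223.
Conserve atomic number: 1 + 87 = Z + 0, so Z = 88.
Z = 88 is radium, so the species is ²²³₈₈Ra.

Ra-223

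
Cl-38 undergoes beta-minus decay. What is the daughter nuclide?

Ar-38

Beta-minus decay: mass number changes by +0, atomic number by +1.
A: 38 = 38; Z: 17 + 1 = 18.
Z = 18 is argon, so the daughter is Ar-38.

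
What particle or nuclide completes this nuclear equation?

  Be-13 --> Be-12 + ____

Conserve mass number: 13 = 12 + A, so A = 1.
Conserve atomic number: 4 = 4 + Z, so Z = 0.
A = 1 and Z = 0 is n — a neutron.

neutron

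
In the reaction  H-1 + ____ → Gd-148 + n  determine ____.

Conserve mass number: 1 + A = 148 + 1, so A = 148.
Conserve atomic number: 1 + Z = 64 + 0, so Z = 63.
Z = 63 is europium, so the species is Eu-148.

Eu-148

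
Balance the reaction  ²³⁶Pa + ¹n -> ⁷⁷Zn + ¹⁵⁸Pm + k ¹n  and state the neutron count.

Conserve mass number: 237 = 77 + 158 + k, so k = 237 − 235 = 2.
Check atomic number: 91 = 30 + 61 + 0 = 91. ✓

2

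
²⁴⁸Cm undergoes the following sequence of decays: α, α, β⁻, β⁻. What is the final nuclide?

Start: (A, Z) = (248, 96).
After α: (244, 94).
After α: (240, 92).
After β⁻: (240, 93).
After β⁻: (240, 94).
Z = 94 is plutonium.

Pu-240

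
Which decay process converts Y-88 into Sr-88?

beta-plus decay or electron capture

ΔA = 88 − 88 = 0; ΔZ = 38 − 39 = -1.
A is unchanged and Z drops by 1 — a proton has become a neutron (β⁺ emission or electron capture).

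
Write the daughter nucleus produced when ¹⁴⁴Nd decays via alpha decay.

Ce-140

Alpha decay: mass number changes by -4, atomic number by -2.
A: 144 − 4 = 140; Z: 60 − 2 = 58.
Z = 58 is cerium, so the daughter is ¹⁴⁰Ce.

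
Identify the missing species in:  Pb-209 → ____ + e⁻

Bi-209

Conserve mass number: 209 = A + 0, so A = 209.
Conserve atomic number: 82 = Z − 1, so Z = 83.
Z = 83 is bismuth, so the species is Bi-209.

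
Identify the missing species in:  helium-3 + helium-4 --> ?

Be-7

Conserve mass number: 3 + 4 = A, so A = 7.
Conserve atomic number: 2 + 2 = Z, so Z = 4.
Z = 4 is beryllium, so the species is beryllium-7.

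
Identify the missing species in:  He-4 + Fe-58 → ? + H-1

Co-61

Conserve mass number: 4 + 58 = A + 1, so A = 61.
Conserve atomic number: 2 + 26 = Z + 1, so Z = 27.
Z = 27 is cobalt, so the species is Co-61.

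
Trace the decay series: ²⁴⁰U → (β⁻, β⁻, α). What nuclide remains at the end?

Start: (A, Z) = (240, 92).
After β⁻: (240, 93).
After β⁻: (240, 94).
After α: (236, 92).
Z = 92 is uranium.

U-236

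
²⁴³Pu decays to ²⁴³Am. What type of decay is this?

beta-minus decay

ΔA = 243 − 243 = 0; ΔZ = 95 − 94 = +1.
A is unchanged and Z rises by 1 — a neutron has become a proton (β⁻ decay).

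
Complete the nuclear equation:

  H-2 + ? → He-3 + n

deuteron

Conserve mass number: 2 + A = 3 + 1, so A = 2.
Conserve atomic number: 1 + Z = 2 + 0, so Z = 1.
A = 2 and Z = 1 is H-2 — a deuteron.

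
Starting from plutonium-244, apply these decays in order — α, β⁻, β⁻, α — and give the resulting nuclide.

Start: (A, Z) = (244, 94).
After α: (240, 92).
After β⁻: (240, 93).
After β⁻: (240, 94).
After α: (236, 92).
Z = 92 is uranium.

U-236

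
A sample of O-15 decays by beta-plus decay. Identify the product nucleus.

Beta-plus decay: mass number changes by +0, atomic number by -1.
A: 15 = 15; Z: 8 − 1 = 7.
Z = 7 is nitrogen, so the daughter is N-15.

N-15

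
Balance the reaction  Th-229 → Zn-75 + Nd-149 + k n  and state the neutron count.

Conserve mass number: 229 = 75 + 149 + k, so k = 229 − 224 = 5.
Check atomic number: 90 = 30 + 60 + 0 = 90. ✓

5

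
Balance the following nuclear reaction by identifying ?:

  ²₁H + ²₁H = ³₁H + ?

Conserve mass number: 2 + 2 = 3 + A, so A = 1.
Conserve atomic number: 1 + 1 = 1 + Z, so Z = 1.
A = 1 and Z = 1 is ¹₁H — a proton.

proton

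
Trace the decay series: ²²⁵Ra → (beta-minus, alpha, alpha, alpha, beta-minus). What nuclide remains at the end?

Start: (A, Z) = (225, 88).
After β⁻: (225, 89).
After α: (221, 87).
After α: (217, 85).
After α: (213, 83).
After β⁻: (213, 84).
Z = 84 is polonium.

Po-213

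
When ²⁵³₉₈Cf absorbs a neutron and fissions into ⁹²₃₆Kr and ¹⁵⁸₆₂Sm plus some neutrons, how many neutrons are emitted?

Conserve mass number: 254 = 92 + 158 + k, so k = 254 − 250 = 4.
Check atomic number: 98 = 36 + 62 + 0 = 98. ✓

4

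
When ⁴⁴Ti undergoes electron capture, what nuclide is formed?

Sc-44

Electron capture: mass number changes by +0, atomic number by -1.
A: 44 = 44; Z: 22 − 1 = 21.
Z = 21 is scandium, so the daughter is ⁴⁴Sc.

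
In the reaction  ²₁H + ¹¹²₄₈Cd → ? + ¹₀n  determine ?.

In-113

Conserve mass number: 2 + 112 = A + 1, so A = 113.
Conserve atomic number: 1 + 48 = Z + 0, so Z = 49.
Z = 49 is indium, so the species is ¹¹³₄₉In.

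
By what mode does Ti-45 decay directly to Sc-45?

beta-plus decay or electron capture

ΔA = 45 − 45 = 0; ΔZ = 21 − 22 = -1.
A is unchanged and Z drops by 1 — a proton has become a neutron (β⁺ emission or electron capture).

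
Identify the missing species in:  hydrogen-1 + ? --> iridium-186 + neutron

Os-186

Conserve mass number: 1 + A = 186 + 1, so A = 186.
Conserve atomic number: 1 + Z = 77 + 0, so Z = 76.
Z = 76 is osmium, so the species is osmium-186.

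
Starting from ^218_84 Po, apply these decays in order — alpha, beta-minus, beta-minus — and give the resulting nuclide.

Start: (A, Z) = (218, 84).
After α: (214, 82).
After β⁻: (214, 83).
After β⁻: (214, 84).
Z = 84 is polonium.

Po-214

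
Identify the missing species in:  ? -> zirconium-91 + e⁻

Y-91

Conserve mass number: A = 91 + 0, so A = 91.
Conserve atomic number: Z = 40 − 1, so Z = 39.
Z = 39 is yttrium, so the species is yttrium-91.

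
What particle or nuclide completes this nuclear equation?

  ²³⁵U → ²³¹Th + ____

alpha particle

Conserve mass number: 235 = 231 + A, so A = 4.
Conserve atomic number: 92 = 90 + Z, so Z = 2.
A = 4 and Z = 2 is ⁴He — an alpha particle.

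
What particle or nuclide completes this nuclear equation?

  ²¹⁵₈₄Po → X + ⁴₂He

Conserve mass number: 215 = A + 4, so A = 211.
Conserve atomic number: 84 = Z + 2, so Z = 82.
Z = 82 is lead, so the species is ²¹¹₈₂Pb.

Pb-211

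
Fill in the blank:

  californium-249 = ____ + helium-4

Conserve mass number: 249 = A + 4, so A = 245.
Conserve atomic number: 98 = Z + 2, so Z = 96.
Z = 96 is curium, so the species is curium-245.

Cm-245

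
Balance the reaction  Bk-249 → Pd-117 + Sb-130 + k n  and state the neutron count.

2

Conserve mass number: 249 = 117 + 130 + k, so k = 249 − 247 = 2.
Check atomic number: 97 = 46 + 51 + 0 = 97. ✓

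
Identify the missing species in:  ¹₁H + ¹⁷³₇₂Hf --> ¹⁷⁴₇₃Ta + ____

gamma ray

Conserve mass number: 1 + 173 = 174 + A, so A = 0.
Conserve atomic number: 1 + 72 = 73 + Z, so Z = 0.
A = 0 and Z = 0 is ⁰₀γ — a gamma ray.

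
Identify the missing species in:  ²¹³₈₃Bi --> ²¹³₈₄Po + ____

Conserve mass number: 213 = 213 + A, so A = 0.
Conserve atomic number: 83 = 84 + Z, so Z = -1.
A = 0 and Z = -1 is ⁰₋₁e — a beta-minus particle.

beta-minus particle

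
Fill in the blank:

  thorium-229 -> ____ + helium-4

Conserve mass number: 229 = A + 4, so A = 225.
Conserve atomic number: 90 = Z + 2, so Z = 88.
Z = 88 is radium, so the species is radium-225.

Ra-225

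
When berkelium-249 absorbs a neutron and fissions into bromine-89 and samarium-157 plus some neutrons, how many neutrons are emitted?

4

Conserve mass number: 250 = 89 + 157 + k, so k = 250 − 246 = 4.
Check atomic number: 97 = 35 + 62 + 0 = 97. ✓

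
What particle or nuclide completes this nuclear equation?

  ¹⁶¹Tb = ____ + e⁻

Dy-161

Conserve mass number: 161 = A + 0, so A = 161.
Conserve atomic number: 65 = Z − 1, so Z = 66.
Z = 66 is dysprosium, so the species is ¹⁶¹Dy.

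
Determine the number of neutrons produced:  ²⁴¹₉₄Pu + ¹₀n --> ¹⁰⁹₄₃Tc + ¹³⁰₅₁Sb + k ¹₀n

Conserve mass number: 242 = 109 + 130 + k, so k = 242 − 239 = 3.
Check atomic number: 94 = 43 + 51 + 0 = 94. ✓

3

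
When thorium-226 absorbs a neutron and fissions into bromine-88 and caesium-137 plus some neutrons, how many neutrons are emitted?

Conserve mass number: 227 = 88 + 137 + k, so k = 227 − 225 = 2.
Check atomic number: 90 = 35 + 55 + 0 = 90. ✓

2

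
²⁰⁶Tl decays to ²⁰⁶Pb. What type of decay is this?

ΔA = 206 − 206 = 0; ΔZ = 82 − 81 = +1.
A is unchanged and Z rises by 1 — a neutron has become a proton (β⁻ decay).

beta-minus decay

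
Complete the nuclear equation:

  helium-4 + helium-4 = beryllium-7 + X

Conserve mass number: 4 + 4 = 7 + A, so A = 1.
Conserve atomic number: 2 + 2 = 4 + Z, so Z = 0.
A = 1 and Z = 0 is neutron — a neutron.

neutron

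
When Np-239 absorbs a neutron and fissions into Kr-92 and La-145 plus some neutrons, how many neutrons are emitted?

3

Conserve mass number: 240 = 92 + 145 + k, so k = 240 − 237 = 3.
Check atomic number: 93 = 36 + 57 + 0 = 93. ✓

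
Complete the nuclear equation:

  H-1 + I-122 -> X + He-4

Conserve mass number: 1 + 122 = A + 4, so A = 119.
Conserve atomic number: 1 + 53 = Z + 2, so Z = 52.
Z = 52 is tellurium, so the species is Te-119.

Te-119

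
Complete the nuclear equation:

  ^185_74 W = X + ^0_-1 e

Re-185

Conserve mass number: 185 = A + 0, so A = 185.
Conserve atomic number: 74 = Z − 1, so Z = 75.
Z = 75 is rhenium, so the species is ^185_75 Re.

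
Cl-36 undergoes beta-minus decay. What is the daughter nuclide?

Beta-minus decay: mass number changes by +0, atomic number by +1.
A: 36 = 36; Z: 17 + 1 = 18.
Z = 18 is argon, so the daughter is Ar-36.

Ar-36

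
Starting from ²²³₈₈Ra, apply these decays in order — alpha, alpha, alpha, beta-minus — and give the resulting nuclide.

Bi-211

Start: (A, Z) = (223, 88).
After α: (219, 86).
After α: (215, 84).
After α: (211, 82).
After β⁻: (211, 83).
Z = 83 is bismuth.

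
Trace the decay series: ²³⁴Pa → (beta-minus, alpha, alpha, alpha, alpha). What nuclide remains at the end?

Po-218

Start: (A, Z) = (234, 91).
After β⁻: (234, 92).
After α: (230, 90).
After α: (226, 88).
After α: (222, 86).
After α: (218, 84).
Z = 84 is polonium.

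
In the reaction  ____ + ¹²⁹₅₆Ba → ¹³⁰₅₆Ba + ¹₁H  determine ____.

deuteron

Conserve mass number: A + 129 = 130 + 1, so A = 2.
Conserve atomic number: Z + 56 = 56 + 1, so Z = 1.
A = 2 and Z = 1 is ²₁H — a deuteron.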